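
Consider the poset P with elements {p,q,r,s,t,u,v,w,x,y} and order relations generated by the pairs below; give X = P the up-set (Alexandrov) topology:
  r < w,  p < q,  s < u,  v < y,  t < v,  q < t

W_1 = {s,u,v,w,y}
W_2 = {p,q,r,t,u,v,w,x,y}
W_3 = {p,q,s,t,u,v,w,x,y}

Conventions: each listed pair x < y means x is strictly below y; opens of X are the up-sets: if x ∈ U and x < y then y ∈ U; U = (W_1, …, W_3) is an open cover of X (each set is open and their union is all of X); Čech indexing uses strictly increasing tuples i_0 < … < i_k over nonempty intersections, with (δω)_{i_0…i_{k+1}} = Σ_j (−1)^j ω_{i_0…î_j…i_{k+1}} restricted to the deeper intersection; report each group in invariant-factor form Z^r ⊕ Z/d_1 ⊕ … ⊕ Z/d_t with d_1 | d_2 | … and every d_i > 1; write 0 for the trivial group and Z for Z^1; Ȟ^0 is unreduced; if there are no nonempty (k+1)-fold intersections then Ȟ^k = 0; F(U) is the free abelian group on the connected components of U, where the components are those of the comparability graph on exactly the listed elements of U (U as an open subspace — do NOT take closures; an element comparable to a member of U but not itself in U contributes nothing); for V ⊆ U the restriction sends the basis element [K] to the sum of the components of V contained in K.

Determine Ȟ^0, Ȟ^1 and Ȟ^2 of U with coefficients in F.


nonempty intersections:
  W12={u,v,w,y} W13={s,u,v,w,y} W23={p,q,t,u,v,w,x,y}
  W123={u,v,w,y}
components per intersection:
  W1: {s,u} {v,y} {w}
  W2: {p,q,t,v,y} {r,w} {u} {x}
  W3: {p,q,t,v,y} {s,u} {w} {x}
  W12: {u} {v,y} {w}
  W13: {s,u} {v,y} {w}
  W23: {p,q,t,v,y} {u} {w} {x}
  W123: {u} {v,y} {w}
C dims 11,10,3; δ0: rk 7, SNF 1^7; δ1: rk 3, SNF 1^3
Ȟ^0: (11−7)−0=4 ⇒ Z^4
Ȟ^1: (10−3)−7=0 ⇒ 0
Ȟ^2: (3−0)−3=0 ⇒ 0

Ȟ^0(U;F) ≅ Z^4, Ȟ^1(U;F) ≅ 0 and Ȟ^2(U;F) ≅ 0


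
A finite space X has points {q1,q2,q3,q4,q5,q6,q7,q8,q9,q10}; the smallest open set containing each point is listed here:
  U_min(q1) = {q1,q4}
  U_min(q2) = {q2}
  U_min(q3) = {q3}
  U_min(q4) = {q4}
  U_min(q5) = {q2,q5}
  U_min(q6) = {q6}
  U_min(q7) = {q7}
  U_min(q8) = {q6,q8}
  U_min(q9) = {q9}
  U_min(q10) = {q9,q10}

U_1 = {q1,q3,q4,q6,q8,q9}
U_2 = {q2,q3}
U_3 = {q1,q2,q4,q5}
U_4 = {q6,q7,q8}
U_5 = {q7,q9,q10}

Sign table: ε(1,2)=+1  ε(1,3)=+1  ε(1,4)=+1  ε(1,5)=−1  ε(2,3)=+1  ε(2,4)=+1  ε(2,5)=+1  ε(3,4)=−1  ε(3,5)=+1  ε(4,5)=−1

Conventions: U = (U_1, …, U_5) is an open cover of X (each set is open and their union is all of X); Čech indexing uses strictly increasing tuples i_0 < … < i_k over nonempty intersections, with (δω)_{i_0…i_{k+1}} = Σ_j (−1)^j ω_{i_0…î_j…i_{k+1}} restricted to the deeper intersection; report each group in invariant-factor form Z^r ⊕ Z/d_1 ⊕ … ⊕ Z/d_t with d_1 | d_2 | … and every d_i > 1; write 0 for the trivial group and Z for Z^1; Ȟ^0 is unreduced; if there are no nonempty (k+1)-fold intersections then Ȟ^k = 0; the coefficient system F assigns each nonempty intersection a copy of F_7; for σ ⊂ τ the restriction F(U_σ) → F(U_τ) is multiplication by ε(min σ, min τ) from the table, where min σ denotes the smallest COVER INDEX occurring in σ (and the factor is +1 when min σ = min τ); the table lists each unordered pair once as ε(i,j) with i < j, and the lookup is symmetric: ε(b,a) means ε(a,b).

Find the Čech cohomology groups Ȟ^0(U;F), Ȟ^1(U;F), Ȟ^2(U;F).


cover nerve:
  U12={q3} U13={q1,q4} U14={q6,q8} U15={q9} U23={q2} U45={q7}
C dims 5,6; δ0: rk_F7 4
Ȟ^0: (5−4)−0=1 ⇒ Z/7
Ȟ^1: (6−0)−4=2 ⇒ Z/7 ⊕ Z/7
Ȟ^2: (0−0)−0=0 ⇒ 0

Ȟ^0(U;F) ≅ Z/7, Ȟ^1(U;F) ≅ Z/7 ⊕ Z/7, Ȟ^2(U;F) ≅ 0


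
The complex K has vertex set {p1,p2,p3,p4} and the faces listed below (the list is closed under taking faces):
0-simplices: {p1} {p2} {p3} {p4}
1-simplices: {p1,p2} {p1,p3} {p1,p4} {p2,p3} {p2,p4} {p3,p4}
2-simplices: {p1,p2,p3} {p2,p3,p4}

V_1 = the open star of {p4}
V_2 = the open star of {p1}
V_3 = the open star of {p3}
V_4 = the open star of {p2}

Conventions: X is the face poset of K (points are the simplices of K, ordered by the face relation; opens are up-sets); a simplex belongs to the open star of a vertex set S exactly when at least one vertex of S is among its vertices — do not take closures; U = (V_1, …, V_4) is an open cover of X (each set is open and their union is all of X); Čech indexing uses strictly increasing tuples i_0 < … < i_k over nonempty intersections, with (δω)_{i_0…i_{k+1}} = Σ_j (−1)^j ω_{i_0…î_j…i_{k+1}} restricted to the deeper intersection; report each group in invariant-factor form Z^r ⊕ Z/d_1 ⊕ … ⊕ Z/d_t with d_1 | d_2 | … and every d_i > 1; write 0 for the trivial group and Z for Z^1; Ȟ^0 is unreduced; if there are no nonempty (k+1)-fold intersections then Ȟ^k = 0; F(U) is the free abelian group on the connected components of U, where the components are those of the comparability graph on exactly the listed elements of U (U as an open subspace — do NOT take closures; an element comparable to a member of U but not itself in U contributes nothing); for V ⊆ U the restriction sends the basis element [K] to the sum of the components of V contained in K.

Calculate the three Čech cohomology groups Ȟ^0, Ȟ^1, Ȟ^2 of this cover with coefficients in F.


nonempty overlaps:
  V1={{p4},{p1,p4},{p2,p4},{p3,p4},{p2,p3,p4}} V2={{p1},{p1,p2},{p1,p3},{p1,p4},{p1,p2,p3}} V3={{p3},{p1,p3},{p2,p3},{p3,p4},{p1,p2,p3},{p2,p3,p4}} V4={{p2},{p1,p2},{p2,p3},{p2,p4},{p1,p2,p3},{p2,p3,p4}}
  V12={{p1,p4}} V13={{p3,p4},{p2,p3,p4}} V14={{p2,p4},{p2,p3,p4}} V23={{p1,p3},{p1,p2,p3}} V24={{p1,p2},{p1,p2,p3}} V34={{p2,p3},{p1,p2,p3},{p2,p3,p4}}
  V134={{p2,p3,p4}} V234={{p1,p2,p3}}
components per intersection:
  V1: {{p4},{p1,p4},{p2,p4},{p3,p4},{p2,p3,p4}}
  V2: {{p1},{p1,p2},{p1,p3},{p1,p4},{p1,p2,p3}}
  V3: {{p3},{p1,p3},{p2,p3},{p3,p4},{p1,p2,p3},{p2,p3,p4}}
  V4: {{p2},{p1,p2},{p2,p3},{p2,p4},{p1,p2,p3},{p2,p3,p4}}
  V12: {{p1,p4}}
  V13: {{p3,p4},{p2,p3,p4}}
  V14: {{p2,p4},{p2,p3,p4}}
  V23: {{p1,p3},{p1,p2,p3}}
  V24: {{p1,p2},{p1,p2,p3}}
  V34: {{p2,p3},{p1,p2,p3},{p2,p3,p4}}
  V134: {{p2,p3,p4}}
  V234: {{p1,p2,p3}}
C dims 4,6,2; δ0: rk 3, SNF 1^3; δ1: rk 2, SNF 1^2
degree 0: 4−3−0 = 1 → Ȟ^0 ≅ Z
degree 1: 6−2−3 = 1 → Ȟ^1 ≅ Z
degree 2: 2−0−2 = 0 → Ȟ^2 ≅ 0

Ȟ^0(U;F) ≅ Z; Ȟ^1(U;F) ≅ Z; Ȟ^2(U;F) ≅ 0


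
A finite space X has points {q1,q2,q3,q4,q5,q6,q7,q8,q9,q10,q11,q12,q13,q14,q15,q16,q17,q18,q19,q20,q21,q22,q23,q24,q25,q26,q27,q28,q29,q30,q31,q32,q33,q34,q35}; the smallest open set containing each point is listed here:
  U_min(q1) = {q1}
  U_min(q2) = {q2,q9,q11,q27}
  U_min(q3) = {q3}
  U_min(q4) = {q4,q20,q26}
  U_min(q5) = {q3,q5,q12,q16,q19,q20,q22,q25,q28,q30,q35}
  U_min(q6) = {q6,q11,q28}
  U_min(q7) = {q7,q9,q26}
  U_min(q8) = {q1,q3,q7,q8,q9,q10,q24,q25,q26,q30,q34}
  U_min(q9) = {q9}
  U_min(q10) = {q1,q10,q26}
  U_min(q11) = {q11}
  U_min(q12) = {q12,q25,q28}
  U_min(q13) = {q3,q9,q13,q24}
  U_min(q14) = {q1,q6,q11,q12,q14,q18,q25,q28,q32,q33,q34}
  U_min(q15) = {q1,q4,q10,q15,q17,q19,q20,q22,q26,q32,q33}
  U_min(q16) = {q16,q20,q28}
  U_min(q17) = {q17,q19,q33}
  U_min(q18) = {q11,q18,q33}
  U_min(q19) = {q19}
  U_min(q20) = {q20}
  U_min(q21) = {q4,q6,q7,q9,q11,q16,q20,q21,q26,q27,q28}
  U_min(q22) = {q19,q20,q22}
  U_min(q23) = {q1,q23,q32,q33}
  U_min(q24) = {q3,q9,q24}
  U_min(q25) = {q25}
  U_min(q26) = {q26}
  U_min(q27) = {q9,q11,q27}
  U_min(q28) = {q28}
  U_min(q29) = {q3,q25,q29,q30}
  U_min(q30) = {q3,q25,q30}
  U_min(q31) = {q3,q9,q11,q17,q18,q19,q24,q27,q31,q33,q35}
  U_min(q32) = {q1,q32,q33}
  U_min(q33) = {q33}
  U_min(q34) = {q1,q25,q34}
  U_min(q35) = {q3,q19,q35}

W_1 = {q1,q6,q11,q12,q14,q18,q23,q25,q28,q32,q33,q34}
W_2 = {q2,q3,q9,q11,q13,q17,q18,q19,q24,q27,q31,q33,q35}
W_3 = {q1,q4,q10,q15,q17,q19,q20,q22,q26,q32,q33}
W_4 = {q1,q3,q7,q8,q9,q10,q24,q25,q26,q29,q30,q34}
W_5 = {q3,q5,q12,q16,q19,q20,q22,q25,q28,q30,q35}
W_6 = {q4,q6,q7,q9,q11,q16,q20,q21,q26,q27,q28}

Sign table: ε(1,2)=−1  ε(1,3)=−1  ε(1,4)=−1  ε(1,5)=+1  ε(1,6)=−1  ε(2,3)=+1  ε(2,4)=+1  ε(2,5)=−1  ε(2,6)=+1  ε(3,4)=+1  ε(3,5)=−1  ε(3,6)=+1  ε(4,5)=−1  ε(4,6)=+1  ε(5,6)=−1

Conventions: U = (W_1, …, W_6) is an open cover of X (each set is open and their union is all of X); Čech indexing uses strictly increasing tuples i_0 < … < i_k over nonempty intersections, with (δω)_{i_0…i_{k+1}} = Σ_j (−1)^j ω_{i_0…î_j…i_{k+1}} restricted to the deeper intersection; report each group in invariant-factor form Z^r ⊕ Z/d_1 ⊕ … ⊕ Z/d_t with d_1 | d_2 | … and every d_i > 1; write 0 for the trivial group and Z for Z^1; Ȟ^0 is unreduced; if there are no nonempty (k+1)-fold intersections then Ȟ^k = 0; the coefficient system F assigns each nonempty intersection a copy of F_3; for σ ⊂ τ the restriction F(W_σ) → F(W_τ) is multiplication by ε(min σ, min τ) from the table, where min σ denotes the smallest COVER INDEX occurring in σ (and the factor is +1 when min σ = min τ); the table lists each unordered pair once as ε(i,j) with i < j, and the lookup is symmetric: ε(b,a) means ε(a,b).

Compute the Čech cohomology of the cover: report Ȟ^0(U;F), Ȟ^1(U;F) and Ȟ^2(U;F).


Ȟ^0 = Z/3, Ȟ^1 = 0 and Ȟ^2 = 0

nonempty overlaps:
  W12={q11,q18,q33} W13={q1,q32,q33} W14={q1,q25,q34} W15={q12,q25,q28} W16={q6,q11,q28} W23={q17,q19,q33} W24={q3,q9,q24} W25={q3,q19,q35} W26={q9,q11,q27} W34={q1,q10,q26} W35={q19,q20,q22} W36={q4,q20,q26} W45={q3,q25,q30} W46={q7,q9,q26} W56={q16,q20,q28}
  W123={q33} W126={q11} W134={q1} W145={q25} W156={q28} W235={q19} W245={q3} W246={q9} W346={q26} W356={q20}
C dims 6,15,10; δ0: rk_F3 5; δ1: rk_F3 10
degree 0: 6−5−0 = 1 → Ȟ^0 ≅ Z/3
degree 1: 15−10−5 = 0 → Ȟ^1 ≅ 0
degree 2: 10−0−10 = 0 → Ȟ^2 ≅ 0


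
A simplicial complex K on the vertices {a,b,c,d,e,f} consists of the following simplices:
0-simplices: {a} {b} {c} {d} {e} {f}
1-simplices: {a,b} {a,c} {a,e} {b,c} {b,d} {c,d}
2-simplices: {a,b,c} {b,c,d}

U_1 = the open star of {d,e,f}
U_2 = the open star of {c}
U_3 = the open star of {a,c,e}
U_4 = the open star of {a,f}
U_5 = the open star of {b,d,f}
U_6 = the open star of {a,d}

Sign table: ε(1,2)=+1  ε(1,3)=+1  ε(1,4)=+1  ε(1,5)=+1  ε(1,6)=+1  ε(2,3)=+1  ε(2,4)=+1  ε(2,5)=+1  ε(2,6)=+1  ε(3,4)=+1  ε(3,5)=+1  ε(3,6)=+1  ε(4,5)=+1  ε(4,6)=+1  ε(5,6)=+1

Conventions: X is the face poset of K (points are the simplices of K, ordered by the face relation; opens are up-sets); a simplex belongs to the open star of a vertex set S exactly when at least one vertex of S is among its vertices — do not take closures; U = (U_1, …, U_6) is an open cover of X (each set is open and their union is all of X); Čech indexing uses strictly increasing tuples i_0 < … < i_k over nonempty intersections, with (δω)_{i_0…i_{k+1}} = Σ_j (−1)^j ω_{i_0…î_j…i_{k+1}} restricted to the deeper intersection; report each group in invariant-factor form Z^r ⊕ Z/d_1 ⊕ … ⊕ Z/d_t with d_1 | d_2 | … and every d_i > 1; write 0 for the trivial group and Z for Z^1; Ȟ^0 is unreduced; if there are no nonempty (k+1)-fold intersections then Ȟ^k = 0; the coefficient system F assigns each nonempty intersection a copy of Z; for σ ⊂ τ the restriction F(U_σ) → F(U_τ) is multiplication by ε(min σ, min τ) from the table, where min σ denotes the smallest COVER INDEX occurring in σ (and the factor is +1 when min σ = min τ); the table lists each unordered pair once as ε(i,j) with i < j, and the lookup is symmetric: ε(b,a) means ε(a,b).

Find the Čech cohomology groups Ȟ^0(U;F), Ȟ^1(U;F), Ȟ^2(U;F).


Ȟ^0 = Z, Ȟ^1 = 0 and Ȟ^2 = Z

nerve simplices:
  U1={{d},{e},{f},{a,e},{b,d},{c,d},{b,c,d}} U2={{c},{a,c},{b,c},{c,d},{a,b,c},{b,c,d}} U3={{a},{c},{e},{a,b},{a,c},{a,e},{b,c},{c,d},{a,b,c},{b,c,d}} U4={{a},{f},{a,b},{a,c},{a,e},{a,b,c}} U5={{b},{d},{f},{a,b},{b,c},{b,d},{c,d},{a,b,c},{b,c,d}} U6={{a},{d},{a,b},{a,c},{a,e},{b,d},{c,d},{a,b,c},{b,c,d}}
  U12={{c,d},{b,c,d}} U13={{e},{a,e},{c,d},{b,c,d}} U14={{f},{a,e}} U15={{d},{f},{b,d},{c,d},{b,c,d}} U16={{d},{a,e},{b,d},{c,d},{b,c,d}} U23={{c},{a,c},{b,c},{c,d},{a,b,c},{b,c,d}} U24={{a,c},{a,b,c}} U25={{b,c},{c,d},{a,b,c},{b,c,d}} U26={{a,c},{c,d},{a,b,c},{b,c,d}} U34={{a},{a,b},{a,c},{a,e},{a,b,c}} U35={{a,b},{b,c},{c,d},{a,b,c},{b,c,d}} U36={{a},{a,b},{a,c},{a,e},{c,d},{a,b,c},{b,c,d}} U45={{f},{a,b},{a,b,c}} U46={{a},{a,b},{a,c},{a,e},{a,b,c}} U56={{d},{a,b},{b,d},{c,d},{a,b,c},{b,c,d}}
  U123={{c,d},{b,c,d}} U125={{c,d},{b,c,d}} U126={{c,d},{b,c,d}} U134={{a,e}} U135={{c,d},{b,c,d}} U136={{a,e},{c,d},{b,c,d}} U145={{f}} U146={{a,e}} U156={{d},{b,d},{c,d},{b,c,d}} U234={{a,c},{a,b,c}} U235={{b,c},{c,d},{a,b,c},{b,c,d}} U236={{a,c},{c,d},{a,b,c},{b,c,d}} U245={{a,b,c}} U246={{a,c},{a,b,c}} U256={{c,d},{a,b,c},{b,c,d}} U345={{a,b},{a,b,c}} U346={{a},{a,b},{a,c},{a,e},{a,b,c}} U356={{a,b},{c,d},{a,b,c},{b,c,d}} U456={{a,b},{a,b,c}}
  U1235={{c,d},{b,c,d}} U1236={{c,d},{b,c,d}} U1256={{c,d},{b,c,d}} U1346={{a,e}} U1356={{c,d},{b,c,d}} U2345={{a,b,c}} U2346={{a,c},{a,b,c}} U2356={{c,d},{a,b,c},{b,c,d}} U2456={{a,b,c}} U3456={{a,b},{a,b,c}}
  U12356={{c,d},{b,c,d}} U23456={{a,b,c}}
C dims 6,15,19,10; δ0: rk 5, SNF 1^5; δ1: rk 10, SNF 1^10; δ2: rk 8, SNF 1^8
degree 0: 6−5−0 = 1 → Ȟ^0 ≅ Z
degree 1: 15−10−5 = 0 → Ȟ^1 ≅ 0
degree 2: 19−8−10 = 1 → Ȟ^2 ≅ Z


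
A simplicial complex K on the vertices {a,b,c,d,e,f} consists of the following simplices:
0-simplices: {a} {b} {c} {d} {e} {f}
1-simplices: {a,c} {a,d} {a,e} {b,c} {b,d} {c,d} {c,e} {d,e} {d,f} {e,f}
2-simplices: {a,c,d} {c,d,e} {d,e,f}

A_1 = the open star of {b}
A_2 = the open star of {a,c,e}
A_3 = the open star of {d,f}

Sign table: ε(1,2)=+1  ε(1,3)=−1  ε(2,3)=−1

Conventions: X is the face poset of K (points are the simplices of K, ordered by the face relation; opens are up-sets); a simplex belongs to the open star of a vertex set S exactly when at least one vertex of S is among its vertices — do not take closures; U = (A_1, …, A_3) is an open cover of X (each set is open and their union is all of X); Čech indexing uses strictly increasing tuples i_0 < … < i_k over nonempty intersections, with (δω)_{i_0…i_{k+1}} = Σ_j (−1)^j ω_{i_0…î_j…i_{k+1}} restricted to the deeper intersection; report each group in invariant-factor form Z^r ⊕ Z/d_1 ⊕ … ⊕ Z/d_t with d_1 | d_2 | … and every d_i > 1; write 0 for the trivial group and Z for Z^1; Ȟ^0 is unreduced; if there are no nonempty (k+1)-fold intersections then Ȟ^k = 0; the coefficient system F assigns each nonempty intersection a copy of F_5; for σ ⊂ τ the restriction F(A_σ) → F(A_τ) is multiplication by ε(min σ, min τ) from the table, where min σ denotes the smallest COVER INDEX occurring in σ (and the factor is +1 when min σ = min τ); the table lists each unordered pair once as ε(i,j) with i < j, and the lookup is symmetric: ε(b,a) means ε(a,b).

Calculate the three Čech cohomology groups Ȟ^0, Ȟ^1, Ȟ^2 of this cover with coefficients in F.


nonempty overlaps:
  A1={{b},{b,c},{b,d}} A2={{a},{c},{e},{a,c},{a,d},{a,e},{b,c},{c,d},{c,e},{d,e},{e,f},{a,c,d},{c,d,e},{d,e,f}} A3={{d},{f},{a,d},{b,d},{c,d},{d,e},{d,f},{e,f},{a,c,d},{c,d,e},{d,e,f}}
  A12={{b,c}} A13={{b,d}} A23={{a,d},{c,d},{d,e},{e,f},{a,c,d},{c,d,e},{d,e,f}}
C dims 3,3; δ0: rk_F5 2
degree 0: 3−2−0 = 1 → Ȟ^0 ≅ Z/5
degree 1: 3−0−2 = 1 → Ȟ^1 ≅ Z/5
degree 2: 0−0−0 = 0 → Ȟ^2 ≅ 0

Ȟ^0 ≅ Z/5; Ȟ^1 ≅ Z/5; Ȟ^2 ≅ 0


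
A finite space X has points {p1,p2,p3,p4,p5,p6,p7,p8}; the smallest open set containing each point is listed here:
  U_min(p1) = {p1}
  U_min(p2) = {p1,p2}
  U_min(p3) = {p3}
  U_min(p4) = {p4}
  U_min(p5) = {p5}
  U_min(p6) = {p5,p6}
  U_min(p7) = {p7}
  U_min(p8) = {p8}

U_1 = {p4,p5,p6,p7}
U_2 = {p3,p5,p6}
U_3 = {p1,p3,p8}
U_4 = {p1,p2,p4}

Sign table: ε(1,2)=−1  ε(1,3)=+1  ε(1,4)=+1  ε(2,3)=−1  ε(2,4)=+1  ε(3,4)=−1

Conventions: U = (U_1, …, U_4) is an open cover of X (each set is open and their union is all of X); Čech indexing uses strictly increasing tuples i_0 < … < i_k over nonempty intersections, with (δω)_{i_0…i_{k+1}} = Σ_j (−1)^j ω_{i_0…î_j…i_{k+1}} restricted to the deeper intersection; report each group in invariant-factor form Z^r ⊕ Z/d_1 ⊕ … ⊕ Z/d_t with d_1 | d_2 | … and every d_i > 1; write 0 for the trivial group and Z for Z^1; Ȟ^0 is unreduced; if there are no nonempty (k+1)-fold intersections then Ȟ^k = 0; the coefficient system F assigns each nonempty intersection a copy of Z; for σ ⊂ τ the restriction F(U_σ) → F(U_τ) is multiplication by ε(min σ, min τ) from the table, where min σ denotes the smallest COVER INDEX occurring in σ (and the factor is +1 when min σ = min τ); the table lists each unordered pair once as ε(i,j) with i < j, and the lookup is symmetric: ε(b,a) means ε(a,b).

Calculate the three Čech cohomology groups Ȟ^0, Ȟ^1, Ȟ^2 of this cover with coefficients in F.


Ȟ^0(U;F) ≅ 0; Ȟ^1(U;F) ≅ Z/2; Ȟ^2(U;F) ≅ 0

nerve simplices:
  U12={p5,p6} U14={p4} U23={p3} U34={p1}
C dims 4,4; δ0: rk 4, SNF 1^3·2
degree 0: 4−4−0 = 0 → Ȟ^0 ≅ 0
degree 1: 4−0−4 = 0 plus torsion [2] → Ȟ^1 ≅ Z/2
degree 2: 0−0−0 = 0 → Ȟ^2 ≅ 0


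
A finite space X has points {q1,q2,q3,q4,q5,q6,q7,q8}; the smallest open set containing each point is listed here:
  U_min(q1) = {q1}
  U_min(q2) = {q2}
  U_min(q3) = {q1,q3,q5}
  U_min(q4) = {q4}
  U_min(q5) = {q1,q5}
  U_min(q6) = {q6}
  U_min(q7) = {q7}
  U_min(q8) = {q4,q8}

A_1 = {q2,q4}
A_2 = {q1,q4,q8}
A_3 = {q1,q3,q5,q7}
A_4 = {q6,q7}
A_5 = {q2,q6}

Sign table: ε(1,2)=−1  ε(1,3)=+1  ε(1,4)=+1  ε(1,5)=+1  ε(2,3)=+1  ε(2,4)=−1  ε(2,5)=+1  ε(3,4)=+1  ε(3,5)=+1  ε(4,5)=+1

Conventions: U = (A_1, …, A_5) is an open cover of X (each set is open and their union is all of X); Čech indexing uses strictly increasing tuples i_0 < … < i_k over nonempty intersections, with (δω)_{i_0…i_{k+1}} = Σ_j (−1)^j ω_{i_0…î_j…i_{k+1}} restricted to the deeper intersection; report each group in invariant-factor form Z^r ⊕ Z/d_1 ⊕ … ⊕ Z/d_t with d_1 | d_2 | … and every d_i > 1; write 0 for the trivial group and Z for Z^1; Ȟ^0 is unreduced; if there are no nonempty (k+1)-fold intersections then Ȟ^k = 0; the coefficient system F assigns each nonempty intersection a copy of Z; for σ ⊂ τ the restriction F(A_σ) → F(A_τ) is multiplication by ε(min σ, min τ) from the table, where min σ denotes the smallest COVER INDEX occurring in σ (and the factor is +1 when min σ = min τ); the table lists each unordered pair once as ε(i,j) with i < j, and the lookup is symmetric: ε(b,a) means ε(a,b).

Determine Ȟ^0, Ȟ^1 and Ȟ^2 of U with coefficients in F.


Ȟ^0(U;F) ≅ 0; Ȟ^1(U;F) ≅ Z/2; Ȟ^2(U;F) ≅ 0

nerve simplices:
  A12={q4} A15={q2} A23={q1} A34={q7} A45={q6}
C dims 5,5; δ0: rk 5, SNF 1^4·2
degree 0: 5−5−0 = 0 → Ȟ^0 ≅ 0
degree 1: 5−0−5 = 0 plus torsion [2] → Ȟ^1 ≅ Z/2
degree 2: 0−0−0 = 0 → Ȟ^2 ≅ 0


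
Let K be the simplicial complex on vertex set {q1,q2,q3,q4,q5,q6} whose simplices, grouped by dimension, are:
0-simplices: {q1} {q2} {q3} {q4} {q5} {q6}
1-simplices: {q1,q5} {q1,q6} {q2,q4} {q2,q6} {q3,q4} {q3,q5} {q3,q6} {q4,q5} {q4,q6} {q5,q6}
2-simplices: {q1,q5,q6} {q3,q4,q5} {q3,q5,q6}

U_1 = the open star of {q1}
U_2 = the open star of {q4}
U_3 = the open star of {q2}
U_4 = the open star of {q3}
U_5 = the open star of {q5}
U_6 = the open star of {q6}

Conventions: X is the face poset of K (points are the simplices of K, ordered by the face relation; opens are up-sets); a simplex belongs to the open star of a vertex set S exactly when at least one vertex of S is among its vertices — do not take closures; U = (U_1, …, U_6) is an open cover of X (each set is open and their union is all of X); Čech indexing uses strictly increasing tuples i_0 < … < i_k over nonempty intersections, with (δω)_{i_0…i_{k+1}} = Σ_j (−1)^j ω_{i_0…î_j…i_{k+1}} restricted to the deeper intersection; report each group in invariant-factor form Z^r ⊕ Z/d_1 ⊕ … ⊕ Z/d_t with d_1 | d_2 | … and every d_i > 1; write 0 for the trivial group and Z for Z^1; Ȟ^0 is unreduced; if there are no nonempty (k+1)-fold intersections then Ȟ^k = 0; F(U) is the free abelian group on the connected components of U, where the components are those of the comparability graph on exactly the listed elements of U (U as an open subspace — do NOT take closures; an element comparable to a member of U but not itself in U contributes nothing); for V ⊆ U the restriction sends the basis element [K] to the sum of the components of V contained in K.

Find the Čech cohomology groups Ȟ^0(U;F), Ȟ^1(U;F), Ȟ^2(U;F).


nerve of the cover:
  U1={{q1},{q1,q5},{q1,q6},{q1,q5,q6}} U2={{q4},{q2,q4},{q3,q4},{q4,q5},{q4,q6},{q3,q4,q5}} U3={{q2},{q2,q4},{q2,q6}} U4={{q3},{q3,q4},{q3,q5},{q3,q6},{q3,q4,q5},{q3,q5,q6}} U5={{q5},{q1,q5},{q3,q5},{q4,q5},{q5,q6},{q1,q5,q6},{q3,q4,q5},{q3,q5,q6}} U6={{q6},{q1,q6},{q2,q6},{q3,q6},{q4,q6},{q5,q6},{q1,q5,q6},{q3,q5,q6}}
  U15={{q1,q5},{q1,q5,q6}} U16={{q1,q6},{q1,q5,q6}} U23={{q2,q4}} U24={{q3,q4},{q3,q4,q5}} U25={{q4,q5},{q3,q4,q5}} U26={{q4,q6}} U36={{q2,q6}} U45={{q3,q5},{q3,q4,q5},{q3,q5,q6}} U46={{q3,q6},{q3,q5,q6}} U56={{q5,q6},{q1,q5,q6},{q3,q5,q6}}
  U156={{q1,q5,q6}} U245={{q3,q4,q5}} U456={{q3,q5,q6}}
components per intersection:
  U1: {{q1},{q1,q5},{q1,q6},{q1,q5,q6}}
  U2: {{q4},{q2,q4},{q3,q4},{q4,q5},{q4,q6},{q3,q4,q5}}
  U3: {{q2},{q2,q4},{q2,q6}}
  U4: {{q3},{q3,q4},{q3,q5},{q3,q6},{q3,q4,q5},{q3,q5,q6}}
  U5: {{q5},{q1,q5},{q3,q5},{q4,q5},{q5,q6},{q1,q5,q6},{q3,q4,q5},{q3,q5,q6}}
  U6: {{q6},{q1,q6},{q2,q6},{q3,q6},{q4,q6},{q5,q6},{q1,q5,q6},{q3,q5,q6}}
  U15: {{q1,q5},{q1,q5,q6}}
  U16: {{q1,q6},{q1,q5,q6}}
  U23: {{q2,q4}}
  U24: {{q3,q4},{q3,q4,q5}}
  U25: {{q4,q5},{q3,q4,q5}}
  U26: {{q4,q6}}
  U36: {{q2,q6}}
  U45: {{q3,q5},{q3,q4,q5},{q3,q5,q6}}
  U46: {{q3,q6},{q3,q5,q6}}
  U56: {{q5,q6},{q1,q5,q6},{q3,q5,q6}}
  U156: {{q1,q5,q6}}
  U245: {{q3,q4,q5}}
  U456: {{q3,q5,q6}}
C dims 6,10,3; δ0: rk 5, SNF 1^5; δ1: rk 3, SNF 1^3
Ȟ^0 = (6 − 5) − 0 = 1, so Ȟ^0 ≅ Z
Ȟ^1 = (10 − 3) − 5 = 2, so Ȟ^1 ≅ Z^2
Ȟ^2 = (3 − 0) − 3 = 0, so Ȟ^2 ≅ 0

Ȟ^0 ≅ Z; Ȟ^1 ≅ Z^2; Ȟ^2 ≅ 0


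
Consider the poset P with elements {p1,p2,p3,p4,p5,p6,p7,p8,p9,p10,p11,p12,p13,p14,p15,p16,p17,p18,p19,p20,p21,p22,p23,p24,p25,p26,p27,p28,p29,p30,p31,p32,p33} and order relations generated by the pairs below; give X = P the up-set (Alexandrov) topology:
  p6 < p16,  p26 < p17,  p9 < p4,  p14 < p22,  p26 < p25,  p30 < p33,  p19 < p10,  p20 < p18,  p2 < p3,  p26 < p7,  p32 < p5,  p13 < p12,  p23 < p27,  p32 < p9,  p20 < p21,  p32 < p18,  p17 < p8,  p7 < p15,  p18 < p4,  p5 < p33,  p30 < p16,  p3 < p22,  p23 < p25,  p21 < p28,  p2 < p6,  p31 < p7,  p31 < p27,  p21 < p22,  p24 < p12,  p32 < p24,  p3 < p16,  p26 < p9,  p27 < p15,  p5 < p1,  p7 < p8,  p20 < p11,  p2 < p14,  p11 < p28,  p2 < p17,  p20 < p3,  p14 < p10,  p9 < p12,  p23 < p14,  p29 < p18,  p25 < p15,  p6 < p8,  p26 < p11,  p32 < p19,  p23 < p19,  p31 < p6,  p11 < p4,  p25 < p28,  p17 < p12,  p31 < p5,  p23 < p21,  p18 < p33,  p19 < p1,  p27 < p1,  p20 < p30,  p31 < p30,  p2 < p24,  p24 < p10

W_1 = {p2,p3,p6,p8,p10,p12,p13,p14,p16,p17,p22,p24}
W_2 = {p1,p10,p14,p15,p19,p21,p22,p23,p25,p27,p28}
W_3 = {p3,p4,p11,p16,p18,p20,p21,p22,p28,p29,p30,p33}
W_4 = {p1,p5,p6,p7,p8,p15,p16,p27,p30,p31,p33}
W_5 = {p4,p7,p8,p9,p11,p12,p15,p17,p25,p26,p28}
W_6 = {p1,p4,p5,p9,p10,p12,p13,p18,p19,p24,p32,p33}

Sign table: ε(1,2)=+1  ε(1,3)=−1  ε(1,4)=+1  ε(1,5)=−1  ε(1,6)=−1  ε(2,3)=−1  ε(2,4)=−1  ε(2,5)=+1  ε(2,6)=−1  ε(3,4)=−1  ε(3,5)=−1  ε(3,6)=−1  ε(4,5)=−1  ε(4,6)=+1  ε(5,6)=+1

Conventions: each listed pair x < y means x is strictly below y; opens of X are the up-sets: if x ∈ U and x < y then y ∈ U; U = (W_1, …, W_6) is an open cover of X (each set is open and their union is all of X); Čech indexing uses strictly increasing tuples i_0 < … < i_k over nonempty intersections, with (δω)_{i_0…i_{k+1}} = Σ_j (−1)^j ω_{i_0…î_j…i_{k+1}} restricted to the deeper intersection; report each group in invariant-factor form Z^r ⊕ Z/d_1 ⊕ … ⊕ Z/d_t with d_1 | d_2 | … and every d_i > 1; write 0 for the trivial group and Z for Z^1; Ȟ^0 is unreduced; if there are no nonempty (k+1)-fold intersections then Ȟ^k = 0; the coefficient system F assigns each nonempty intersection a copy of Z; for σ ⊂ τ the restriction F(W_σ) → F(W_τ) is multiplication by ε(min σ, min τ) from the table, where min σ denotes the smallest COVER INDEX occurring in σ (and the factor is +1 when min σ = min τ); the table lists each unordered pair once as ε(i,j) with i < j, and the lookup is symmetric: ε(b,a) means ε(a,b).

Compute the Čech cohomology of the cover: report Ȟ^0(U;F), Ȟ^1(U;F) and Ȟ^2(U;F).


Ȟ^0 = 0; Ȟ^1 = Z/2; Ȟ^2 = Z

nonempty intersections:
  W12={p10,p14,p22} W13={p3,p16,p22} W14={p6,p8,p16} W15={p8,p12,p17} W16={p10,p12,p13,p24} W23={p21,p22,p28} W24={p1,p15,p27} W25={p15,p25,p28} W26={p1,p10,p19} W34={p16,p30,p33} W35={p4,p11,p28} W36={p4,p18,p33} W45={p7,p8,p15} W46={p1,p5,p33} W56={p4,p9,p12}
  W123={p22} W126={p10} W134={p16} W145={p8} W156={p12} W235={p28} W245={p15} W246={p1} W346={p33} W356={p4}
C dims 6,15,10; δ0: rk 6, SNF 1^5·2; δ1: rk 9, SNF 1^9
Ȟ^0: (6−6)−0=0 ⇒ 0
Ȟ^1: (15−9)−6=0 plus torsion [2] ⇒ Z/2
Ȟ^2: (10−0)−9=1 ⇒ Z


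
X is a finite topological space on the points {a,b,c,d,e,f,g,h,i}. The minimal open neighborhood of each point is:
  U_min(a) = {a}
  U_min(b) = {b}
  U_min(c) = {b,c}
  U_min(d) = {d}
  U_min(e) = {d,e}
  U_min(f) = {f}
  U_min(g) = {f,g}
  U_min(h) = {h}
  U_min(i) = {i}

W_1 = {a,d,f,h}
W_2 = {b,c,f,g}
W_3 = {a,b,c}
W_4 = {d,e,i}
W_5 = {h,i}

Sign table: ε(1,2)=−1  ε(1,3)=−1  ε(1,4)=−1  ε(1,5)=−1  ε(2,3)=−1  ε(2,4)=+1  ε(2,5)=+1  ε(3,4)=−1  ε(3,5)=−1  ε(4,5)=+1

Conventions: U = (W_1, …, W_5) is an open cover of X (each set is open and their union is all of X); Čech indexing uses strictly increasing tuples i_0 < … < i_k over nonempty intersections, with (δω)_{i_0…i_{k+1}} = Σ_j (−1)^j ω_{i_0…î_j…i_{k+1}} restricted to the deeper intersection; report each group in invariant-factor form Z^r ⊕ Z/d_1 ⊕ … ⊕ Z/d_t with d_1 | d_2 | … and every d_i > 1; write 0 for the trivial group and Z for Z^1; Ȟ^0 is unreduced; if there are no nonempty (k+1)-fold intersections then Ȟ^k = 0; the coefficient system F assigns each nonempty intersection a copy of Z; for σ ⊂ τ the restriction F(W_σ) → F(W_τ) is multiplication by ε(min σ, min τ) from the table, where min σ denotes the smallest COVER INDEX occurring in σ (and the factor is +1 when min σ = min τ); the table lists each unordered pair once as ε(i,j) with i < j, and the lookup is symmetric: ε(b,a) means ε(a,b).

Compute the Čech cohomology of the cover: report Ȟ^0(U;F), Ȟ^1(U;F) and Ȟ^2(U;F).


Ȟ^0(U;F) ≅ 0, Ȟ^1(U;F) ≅ Z ⊕ Z/2, Ȟ^2(U;F) ≅ 0

intersection data:
  W12={f} W13={a} W14={d} W15={h} W23={b,c} W45={i}
C dims 5,6; δ0: rk 5, SNF 1^4·2
Ȟ^0 = (5 − 5) − 0 = 0, so Ȟ^0 ≅ 0
Ȟ^1 = (6 − 0) − 5 = 1 plus torsion [2], so Ȟ^1 ≅ Z ⊕ Z/2
Ȟ^2 = (0 − 0) − 0 = 0, so Ȟ^2 ≅ 0


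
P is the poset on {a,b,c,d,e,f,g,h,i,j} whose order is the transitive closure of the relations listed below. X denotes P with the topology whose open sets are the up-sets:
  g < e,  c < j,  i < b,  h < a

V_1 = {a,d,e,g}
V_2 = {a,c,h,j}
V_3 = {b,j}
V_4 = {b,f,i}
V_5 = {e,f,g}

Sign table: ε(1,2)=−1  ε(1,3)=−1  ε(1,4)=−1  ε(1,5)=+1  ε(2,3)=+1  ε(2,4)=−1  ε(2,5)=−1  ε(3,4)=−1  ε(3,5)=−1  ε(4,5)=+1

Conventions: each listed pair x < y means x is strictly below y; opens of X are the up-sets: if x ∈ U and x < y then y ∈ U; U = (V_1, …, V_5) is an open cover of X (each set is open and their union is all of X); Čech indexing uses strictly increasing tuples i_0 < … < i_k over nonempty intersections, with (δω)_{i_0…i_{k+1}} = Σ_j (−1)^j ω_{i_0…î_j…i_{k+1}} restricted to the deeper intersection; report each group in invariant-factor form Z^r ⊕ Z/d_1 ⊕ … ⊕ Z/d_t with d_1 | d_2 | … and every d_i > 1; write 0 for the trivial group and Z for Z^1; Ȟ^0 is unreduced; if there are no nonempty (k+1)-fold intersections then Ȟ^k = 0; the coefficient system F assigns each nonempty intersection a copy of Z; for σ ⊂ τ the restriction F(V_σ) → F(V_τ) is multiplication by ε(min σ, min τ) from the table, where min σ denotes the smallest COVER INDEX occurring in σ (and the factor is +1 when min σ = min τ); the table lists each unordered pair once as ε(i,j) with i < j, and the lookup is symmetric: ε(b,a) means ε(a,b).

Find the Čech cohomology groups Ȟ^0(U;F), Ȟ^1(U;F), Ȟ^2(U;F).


nonempty intersections:
  V12={a} V15={e,g} V23={j} V34={b} V45={f}
C dims 5,5; δ0: rk 4, SNF 1^4
Ȟ^0: (5−4)−0=1 ⇒ Z
Ȟ^1: (5−0)−4=1 ⇒ Z
Ȟ^2: (0−0)−0=0 ⇒ 0

Ȟ^0 ≅ Z; Ȟ^1 ≅ Z; Ȟ^2 ≅ 0


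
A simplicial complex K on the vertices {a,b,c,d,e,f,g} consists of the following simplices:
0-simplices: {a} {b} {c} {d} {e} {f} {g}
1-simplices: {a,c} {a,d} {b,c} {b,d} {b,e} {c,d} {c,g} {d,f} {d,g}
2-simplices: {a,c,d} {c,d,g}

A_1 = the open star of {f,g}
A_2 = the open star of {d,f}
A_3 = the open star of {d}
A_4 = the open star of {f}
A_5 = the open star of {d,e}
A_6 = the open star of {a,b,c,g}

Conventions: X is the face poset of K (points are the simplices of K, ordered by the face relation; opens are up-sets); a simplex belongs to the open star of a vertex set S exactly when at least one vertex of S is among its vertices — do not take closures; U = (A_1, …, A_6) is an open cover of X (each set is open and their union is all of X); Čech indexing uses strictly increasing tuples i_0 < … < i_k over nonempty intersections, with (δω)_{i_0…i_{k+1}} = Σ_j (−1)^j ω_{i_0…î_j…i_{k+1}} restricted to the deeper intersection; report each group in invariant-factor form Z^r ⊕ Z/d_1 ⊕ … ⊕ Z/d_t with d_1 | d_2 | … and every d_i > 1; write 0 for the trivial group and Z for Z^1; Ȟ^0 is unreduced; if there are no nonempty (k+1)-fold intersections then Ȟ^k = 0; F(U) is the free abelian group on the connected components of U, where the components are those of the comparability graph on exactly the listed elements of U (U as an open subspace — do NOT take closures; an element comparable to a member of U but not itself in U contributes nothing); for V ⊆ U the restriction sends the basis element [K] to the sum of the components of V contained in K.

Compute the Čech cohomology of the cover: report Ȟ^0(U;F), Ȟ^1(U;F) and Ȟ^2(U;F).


nonempty overlaps:
  A1={{f},{g},{c,g},{d,f},{d,g},{c,d,g}} A2={{d},{f},{a,d},{b,d},{c,d},{d,f},{d,g},{a,c,d},{c,d,g}} A3={{d},{a,d},{b,d},{c,d},{d,f},{d,g},{a,c,d},{c,d,g}} A4={{f},{d,f}} A5={{d},{e},{a,d},{b,d},{b,e},{c,d},{d,f},{d,g},{a,c,d},{c,d,g}} A6={{a},{b},{c},{g},{a,c},{a,d},{b,c},{b,d},{b,e},{c,d},{c,g},{d,g},{a,c,d},{c,d,g}}
  A12={{f},{d,f},{d,g},{c,d,g}} A13={{d,f},{d,g},{c,d,g}} A14={{f},{d,f}} A15={{d,f},{d,g},{c,d,g}} A16={{g},{c,g},{d,g},{c,d,g}} A23={{d},{a,d},{b,d},{c,d},{d,f},{d,g},{a,c,d},{c,d,g}} A24={{f},{d,f}} A25={{d},{a,d},{b,d},{c,d},{d,f},{d,g},{a,c,d},{c,d,g}} A26={{a,d},{b,d},{c,d},{d,g},{a,c,d},{c,d,g}} A34={{d,f}} A35={{d},{a,d},{b,d},{c,d},{d,f},{d,g},{a,c,d},{c,d,g}} A36={{a,d},{b,d},{c,d},{d,g},{a,c,d},{c,d,g}} A45={{d,f}} A56={{a,d},{b,d},{b,e},{c,d},{d,g},{a,c,d},{c,d,g}}
  A123={{d,f},{d,g},{c,d,g}} A124={{f},{d,f}} A125={{d,f},{d,g},{c,d,g}} A126={{d,g},{c,d,g}} A134={{d,f}} A135={{d,f},{d,g},{c,d,g}} A136={{d,g},{c,d,g}} A145={{d,f}} A156={{d,g},{c,d,g}} A234={{d,f}} A235={{d},{a,d},{b,d},{c,d},{d,f},{d,g},{a,c,d},{c,d,g}} A236={{a,d},{b,d},{c,d},{d,g},{a,c,d},{c,d,g}} A245={{d,f}} A256={{a,d},{b,d},{c,d},{d,g},{a,c,d},{c,d,g}} A345={{d,f}} A356={{a,d},{b,d},{c,d},{d,g},{a,c,d},{c,d,g}}
  A1234={{d,f}} A1235={{d,f},{d,g},{c,d,g}} A1236={{d,g},{c,d,g}} A1245={{d,f}} A1256={{d,g},{c,d,g}} A1345={{d,f}} A1356={{d,g},{c,d,g}} A2345={{d,f}} A2356={{a,d},{b,d},{c,d},{d,g},{a,c,d},{c,d,g}}
  A12345={{d,f}} A12356={{d,g},{c,d,g}}
components per intersection:
  A1: {{f},{d,f}} {{g},{c,g},{d,g},{c,d,g}}
  A2: {{d},{f},{a,d},{b,d},{c,d},{d,f},{d,g},{a,c,d},{c,d,g}}
  A3: {{d},{a,d},{b,d},{c,d},{d,f},{d,g},{a,c,d},{c,d,g}}
  A4: {{f},{d,f}}
  A5: {{d},{a,d},{b,d},{c,d},{d,f},{d,g},{a,c,d},{c,d,g}} {{e},{b,e}}
  A6: {{a},{b},{c},{g},{a,c},{a,d},{b,c},{b,d},{b,e},{c,d},{c,g},{d,g},{a,c,d},{c,d,g}}
  A12: {{f},{d,f}} {{d,g},{c,d,g}}
  A13: {{d,f}} {{d,g},{c,d,g}}
  A14: {{f},{d,f}}
  A15: {{d,f}} {{d,g},{c,d,g}}
  A16: {{g},{c,g},{d,g},{c,d,g}}
  A23: {{d},{a,d},{b,d},{c,d},{d,f},{d,g},{a,c,d},{c,d,g}}
  A24: {{f},{d,f}}
  A25: {{d},{a,d},{b,d},{c,d},{d,f},{d,g},{a,c,d},{c,d,g}}
  A26: {{a,d},{c,d},{d,g},{a,c,d},{c,d,g}} {{b,d}}
  A34: {{d,f}}
  A35: {{d},{a,d},{b,d},{c,d},{d,f},{d,g},{a,c,d},{c,d,g}}
  A36: {{a,d},{c,d},{d,g},{a,c,d},{c,d,g}} {{b,d}}
  A45: {{d,f}}
  A56: {{a,d},{c,d},{d,g},{a,c,d},{c,d,g}} {{b,d}} {{b,e}}
  A123: {{d,f}} {{d,g},{c,d,g}}
  A124: {{f},{d,f}}
  A125: {{d,f}} {{d,g},{c,d,g}}
  A126: {{d,g},{c,d,g}}
  A134: {{d,f}}
  A135: {{d,f}} {{d,g},{c,d,g}}
  A136: {{d,g},{c,d,g}}
  A145: {{d,f}}
  A156: {{d,g},{c,d,g}}
  A234: {{d,f}}
  A235: {{d},{a,d},{b,d},{c,d},{d,f},{d,g},{a,c,d},{c,d,g}}
  A236: {{a,d},{c,d},{d,g},{a,c,d},{c,d,g}} {{b,d}}
  A245: {{d,f}}
  A256: {{a,d},{c,d},{d,g},{a,c,d},{c,d,g}} {{b,d}}
  A345: {{d,f}}
  A356: {{a,d},{c,d},{d,g},{a,c,d},{c,d,g}} {{b,d}}
  A1234: {{d,f}}
  A1235: {{d,f}} {{d,g},{c,d,g}}
  A1236: {{d,g},{c,d,g}}
  A1245: {{d,f}}
  A1256: {{d,g},{c,d,g}}
  A1345: {{d,f}}
  A1356: {{d,g},{c,d,g}}
  A2345: {{d,f}}
  A2356: {{a,d},{c,d},{d,g},{a,c,d},{c,d,g}} {{b,d}}
  A12345: {{d,f}}
  A12356: {{d,g},{c,d,g}}
C dims 8,21,22,11; δ0: rk 7, SNF 1^7; δ1: rk 13, SNF 1^13; δ2: rk 9, SNF 1^9
degree 0: 8−7−0 = 1 → Ȟ^0 ≅ Z
degree 1: 21−13−7 = 1 → Ȟ^1 ≅ Z
degree 2: 22−9−13 = 0 → Ȟ^2 ≅ 0

Ȟ^0 = Z, Ȟ^1 = Z, Ȟ^2 = 0


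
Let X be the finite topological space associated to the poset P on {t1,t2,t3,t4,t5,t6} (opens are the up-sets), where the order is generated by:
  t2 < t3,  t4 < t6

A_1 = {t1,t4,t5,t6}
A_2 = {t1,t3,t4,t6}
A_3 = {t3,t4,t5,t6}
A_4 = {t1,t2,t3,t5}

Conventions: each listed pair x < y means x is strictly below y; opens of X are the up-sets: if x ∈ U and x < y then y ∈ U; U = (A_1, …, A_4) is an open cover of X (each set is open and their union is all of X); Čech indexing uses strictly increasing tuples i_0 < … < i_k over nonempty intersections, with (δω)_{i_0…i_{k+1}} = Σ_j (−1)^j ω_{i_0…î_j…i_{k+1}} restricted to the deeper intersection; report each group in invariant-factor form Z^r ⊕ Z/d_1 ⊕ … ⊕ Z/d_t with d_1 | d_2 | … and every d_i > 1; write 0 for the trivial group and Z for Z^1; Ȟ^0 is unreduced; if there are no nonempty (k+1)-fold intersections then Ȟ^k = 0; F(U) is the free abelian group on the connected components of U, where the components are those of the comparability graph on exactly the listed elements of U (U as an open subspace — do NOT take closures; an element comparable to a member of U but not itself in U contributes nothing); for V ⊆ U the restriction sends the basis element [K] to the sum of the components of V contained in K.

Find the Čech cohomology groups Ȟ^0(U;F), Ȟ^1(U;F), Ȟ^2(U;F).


Ȟ^0 = Z^4; Ȟ^1 = 0; Ȟ^2 = 0

nonempty overlaps:
  A12={t1,t4,t6} A13={t4,t5,t6} A14={t1,t5} A23={t3,t4,t6} A24={t1,t3} A34={t3,t5}
  A123={t4,t6} A124={t1} A134={t5} A234={t3}
components per intersection:
  A1: {t1} {t4,t6} {t5}
  A2: {t1} {t3} {t4,t6}
  A3: {t3} {t4,t6} {t5}
  A4: {t1} {t2,t3} {t5}
  A12: {t1} {t4,t6}
  A13: {t4,t6} {t5}
  A14: {t1} {t5}
  A23: {t3} {t4,t6}
  A24: {t1} {t3}
  A34: {t3} {t5}
  A123: {t4,t6}
  A124: {t1}
  A134: {t5}
  A234: {t3}
C dims 12,12,4; δ0: rk 8, SNF 1^8; δ1: rk 4, SNF 1^4
degree 0: 12−8−0 = 4 → Ȟ^0 ≅ Z^4
degree 1: 12−4−8 = 0 → Ȟ^1 ≅ 0
degree 2: 4−0−4 = 0 → Ȟ^2 ≅ 0


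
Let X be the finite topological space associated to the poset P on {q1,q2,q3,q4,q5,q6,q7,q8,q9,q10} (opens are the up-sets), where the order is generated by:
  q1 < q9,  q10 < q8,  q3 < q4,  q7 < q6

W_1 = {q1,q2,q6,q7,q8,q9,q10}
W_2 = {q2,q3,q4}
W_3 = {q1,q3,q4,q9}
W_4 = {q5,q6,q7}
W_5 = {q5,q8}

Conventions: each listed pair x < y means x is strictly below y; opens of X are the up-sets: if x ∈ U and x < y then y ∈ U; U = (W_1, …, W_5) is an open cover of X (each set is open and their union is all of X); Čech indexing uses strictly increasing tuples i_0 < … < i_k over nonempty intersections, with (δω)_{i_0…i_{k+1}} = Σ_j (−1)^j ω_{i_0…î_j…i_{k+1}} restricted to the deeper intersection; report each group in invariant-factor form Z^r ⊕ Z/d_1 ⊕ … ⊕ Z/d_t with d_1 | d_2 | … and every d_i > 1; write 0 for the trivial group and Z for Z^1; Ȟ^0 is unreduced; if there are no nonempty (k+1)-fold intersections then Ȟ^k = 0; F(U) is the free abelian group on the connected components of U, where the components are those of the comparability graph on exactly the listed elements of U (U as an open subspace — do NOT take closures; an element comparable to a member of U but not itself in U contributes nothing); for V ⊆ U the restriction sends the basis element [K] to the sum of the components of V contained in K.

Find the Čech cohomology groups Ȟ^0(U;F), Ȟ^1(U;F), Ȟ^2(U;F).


nonempty overlaps:
  W12={q2} W13={q1,q9} W14={q6,q7} W15={q8} W23={q3,q4} W45={q5}
components per intersection:
  W1: {q1,q9} {q2} {q6,q7} {q8,q10}
  W2: {q2} {q3,q4}
  W3: {q1,q9} {q3,q4}
  W4: {q5} {q6,q7}
  W5: {q5} {q8}
  W12: {q2}
  W13: {q1,q9}
  W14: {q6,q7}
  W15: {q8}
  W23: {q3,q4}
  W45: {q5}
C dims 12,6; δ0: rk 6, SNF 1^6
degree 0: 12−6−0 = 6 → Ȟ^0 ≅ Z^6
degree 1: 6−0−6 = 0 → Ȟ^1 ≅ 0
degree 2: 0−0−0 = 0 → Ȟ^2 ≅ 0

Ȟ^0 ≅ Z^6,  Ȟ^1 ≅ 0,  Ȟ^2 ≅ 0


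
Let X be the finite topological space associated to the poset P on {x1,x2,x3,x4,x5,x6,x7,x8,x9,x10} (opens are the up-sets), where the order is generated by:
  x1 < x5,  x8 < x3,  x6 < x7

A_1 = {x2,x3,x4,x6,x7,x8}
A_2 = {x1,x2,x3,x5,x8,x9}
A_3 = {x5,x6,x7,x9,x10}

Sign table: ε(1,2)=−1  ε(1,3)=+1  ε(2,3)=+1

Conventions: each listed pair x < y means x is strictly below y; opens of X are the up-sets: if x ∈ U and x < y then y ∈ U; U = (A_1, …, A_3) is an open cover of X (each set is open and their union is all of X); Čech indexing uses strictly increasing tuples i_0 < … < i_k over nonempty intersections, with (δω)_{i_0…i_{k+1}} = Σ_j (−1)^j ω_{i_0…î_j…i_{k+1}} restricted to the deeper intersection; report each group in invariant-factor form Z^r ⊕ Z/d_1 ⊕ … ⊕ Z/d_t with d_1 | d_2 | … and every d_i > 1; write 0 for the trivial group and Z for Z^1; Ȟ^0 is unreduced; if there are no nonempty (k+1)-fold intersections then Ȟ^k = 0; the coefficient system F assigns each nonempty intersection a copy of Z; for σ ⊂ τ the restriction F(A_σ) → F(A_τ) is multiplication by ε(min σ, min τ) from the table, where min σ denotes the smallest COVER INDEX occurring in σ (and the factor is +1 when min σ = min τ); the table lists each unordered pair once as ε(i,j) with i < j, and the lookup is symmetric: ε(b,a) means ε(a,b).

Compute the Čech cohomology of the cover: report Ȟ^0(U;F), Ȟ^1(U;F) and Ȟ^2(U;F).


Ȟ^0 = 0,  Ȟ^1 = Z/2,  Ȟ^2 = 0

intersection data:
  A12={x2,x3,x8} A13={x6,x7} A23={x5,x9}
C dims 3,3; δ0: rk 3, SNF 1^2·2
Ȟ^0 = (3 − 3) − 0 = 0, so Ȟ^0 ≅ 0
Ȟ^1 = (3 − 0) − 3 = 0 plus torsion [2], so Ȟ^1 ≅ Z/2
Ȟ^2 = (0 − 0) − 0 = 0, so Ȟ^2 ≅ 0


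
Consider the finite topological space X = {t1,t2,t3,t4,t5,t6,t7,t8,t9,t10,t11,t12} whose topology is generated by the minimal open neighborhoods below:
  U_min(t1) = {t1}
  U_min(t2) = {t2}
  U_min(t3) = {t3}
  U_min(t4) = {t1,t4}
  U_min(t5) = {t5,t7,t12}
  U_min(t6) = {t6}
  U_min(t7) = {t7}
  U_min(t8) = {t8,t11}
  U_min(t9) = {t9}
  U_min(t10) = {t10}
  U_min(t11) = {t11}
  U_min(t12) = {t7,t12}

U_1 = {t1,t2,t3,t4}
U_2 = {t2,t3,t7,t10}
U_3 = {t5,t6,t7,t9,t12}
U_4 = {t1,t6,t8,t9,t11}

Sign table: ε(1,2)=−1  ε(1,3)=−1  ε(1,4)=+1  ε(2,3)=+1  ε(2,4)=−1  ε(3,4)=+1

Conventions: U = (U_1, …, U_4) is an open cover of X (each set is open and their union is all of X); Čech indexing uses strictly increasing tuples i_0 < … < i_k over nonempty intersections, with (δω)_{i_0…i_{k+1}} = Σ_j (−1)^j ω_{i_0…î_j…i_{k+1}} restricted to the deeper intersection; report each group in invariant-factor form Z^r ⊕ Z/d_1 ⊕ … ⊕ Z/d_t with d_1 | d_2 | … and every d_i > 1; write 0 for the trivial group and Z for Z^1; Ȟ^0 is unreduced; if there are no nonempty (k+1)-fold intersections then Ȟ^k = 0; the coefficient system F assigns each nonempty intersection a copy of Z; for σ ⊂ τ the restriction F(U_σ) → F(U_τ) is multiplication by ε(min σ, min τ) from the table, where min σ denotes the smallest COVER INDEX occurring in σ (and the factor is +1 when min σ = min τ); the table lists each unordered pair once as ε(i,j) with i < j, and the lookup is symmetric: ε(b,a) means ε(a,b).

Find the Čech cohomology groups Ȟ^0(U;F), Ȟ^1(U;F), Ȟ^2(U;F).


nerve simplices:
  U12={t2,t3} U14={t1} U23={t7} U34={t6,t9}
C dims 4,4; δ0: rk 4, SNF 1^3·2
degree 0: 4−4−0 = 0 → Ȟ^0 ≅ 0
degree 1: 4−0−4 = 0 plus torsion [2] → Ȟ^1 ≅ Z/2
degree 2: 0−0−0 = 0 → Ȟ^2 ≅ 0

Ȟ^0(U;F) ≅ 0; Ȟ^1(U;F) ≅ Z/2; Ȟ^2(U;F) ≅ 0
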